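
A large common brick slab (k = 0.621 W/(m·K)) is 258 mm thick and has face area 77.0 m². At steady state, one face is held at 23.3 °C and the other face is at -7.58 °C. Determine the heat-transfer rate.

Q = kA·ΔT/L = 0.621 × 77.0 × |23.3 °C − -7.58 °C| / 0.258 = 5720 W

Q = 5.72 kW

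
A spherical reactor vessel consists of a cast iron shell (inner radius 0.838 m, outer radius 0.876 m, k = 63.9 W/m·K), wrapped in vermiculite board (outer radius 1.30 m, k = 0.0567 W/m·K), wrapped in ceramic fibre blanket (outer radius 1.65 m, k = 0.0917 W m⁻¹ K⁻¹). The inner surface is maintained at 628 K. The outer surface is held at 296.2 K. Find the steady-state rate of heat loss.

Q = 500 W

Treat each layer as a resistance in series:
  R_cast iron = (1/0.838 − 1/0.876)/(4πk) = 0.05176/(4π·63.9) = 6.447×10^-5 K/W
  R_vermiculite board = (1/0.876 − 1/1.30)/(4πk) = 0.3723/(4π·0.0567) = 0.5225 K/W
  R_ceramic fibre blanket = (1/1.30 − 1/1.65)/(4πk) = 0.1632/(4π·0.0917) = 0.1416 K/W
ΣR = 6.447×10^-5 + 0.5225 + 0.1416 = 0.6642 K/W
Q = ΔT/ΣR = (628 K − 296.2 K)/0.6642 = 500 W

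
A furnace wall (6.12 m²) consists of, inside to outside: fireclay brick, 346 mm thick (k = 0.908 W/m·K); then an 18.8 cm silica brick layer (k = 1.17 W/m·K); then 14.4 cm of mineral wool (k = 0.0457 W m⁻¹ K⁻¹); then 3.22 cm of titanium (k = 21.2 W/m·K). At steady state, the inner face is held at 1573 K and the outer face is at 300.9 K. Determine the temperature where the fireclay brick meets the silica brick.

Series thermal resistances, inner to outer:
  R_fireclay brick = L/(kA) = 0.346/(0.908·6.12) = 0.06226 K/W
  R_silica brick = L/(kA) = 0.188/(1.17·6.12) = 0.02626 K/W
  R_mineral wool = L/(kA) = 0.144/(0.0457·6.12) = 0.5149 K/W
  R_titanium = L/(kA) = 0.0322/(21.2·6.12) = 2.482×10^-4 K/W
ΣR = 0.06226 + 0.02626 + 0.5149 + 2.482×10^-4 = 0.6037 K/W
Q = ΔT/ΣR = (1573 K − 300.9 K)/0.6037 = 2107 W
From the inner boundary to the fireclay brick/silica brick interface, ΣR_partial = 0.06226 K/W.
T_interface = T_in − Q·ΣR_partial = 1573 K − (2107)(0.06226) = 1442 K

T = 1442 K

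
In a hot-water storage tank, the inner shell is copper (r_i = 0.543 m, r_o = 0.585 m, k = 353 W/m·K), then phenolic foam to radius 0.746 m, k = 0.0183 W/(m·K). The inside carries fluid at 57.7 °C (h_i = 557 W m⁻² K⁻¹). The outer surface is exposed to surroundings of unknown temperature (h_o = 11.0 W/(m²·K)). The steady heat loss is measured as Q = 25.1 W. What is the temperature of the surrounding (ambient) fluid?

T_out = 17.1 °C

Sum the resistances:
  R_conv,in = 1/(4πr²h) = 1/(4π·0.543²·557) = 4.845×10^-4 K/W
  R_copper = (1/0.543 − 1/0.585)/(4πk) = 0.1322/(4π·353) = 2.981×10^-5 K/W
  R_phenolic foam = (1/0.585 − 1/0.746)/(4πk) = 0.3689/(4π·0.0183) = 1.604 K/W
  R_conv,out = 1/(4πr²h) = 1/(4π·0.746²·11.0) = 0.01300 K/W
ΣR = 1.618 K/W
ΔT = Q·ΣR = 25.1 × 1.618 = 40.61 K
Heat flows outward, so T_out = T_in − ΔT = 57.7 − 40.61 = 17.1 °C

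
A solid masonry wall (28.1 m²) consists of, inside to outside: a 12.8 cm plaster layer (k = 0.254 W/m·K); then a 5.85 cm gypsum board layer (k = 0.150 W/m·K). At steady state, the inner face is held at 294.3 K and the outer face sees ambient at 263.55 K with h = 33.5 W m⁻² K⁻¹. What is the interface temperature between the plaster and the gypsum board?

T = 277.53 K

Treat each layer as a resistance in series:
  R_plaster = L/(kA) = 0.128/(0.254·28.1) = 0.01793 K/W
  R_gypsum board = L/(kA) = 0.0585/(0.150·28.1) = 0.01388 K/W
  R_conv,out = 1/(hA) = 1/(33.5·28.1) = 0.001062 K/W
ΣR = 0.01793 + 0.01388 + 0.001062 = 0.03287 K/W
Q = ΔT/ΣR = (294.3 K − 263.55 K)/0.03287 = 935.5 W
From the inner boundary to the plaster/gypsum board interface, ΣR_partial = 0.01793 K/W.
T_interface = T_in − Q·ΣR_partial = 294.3 K − (935.5)(0.01793) = 277.53 K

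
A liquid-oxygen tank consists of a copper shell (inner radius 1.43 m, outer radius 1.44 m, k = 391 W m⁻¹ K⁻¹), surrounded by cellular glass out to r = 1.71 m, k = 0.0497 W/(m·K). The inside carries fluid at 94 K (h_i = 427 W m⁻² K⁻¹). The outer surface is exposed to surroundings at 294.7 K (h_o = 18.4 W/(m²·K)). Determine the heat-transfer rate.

Series thermal resistances, inner to outer:
  R_conv,in = 1/(4πr²h) = 1/(4π·1.43²·427) = 9.114×10^-5 K/W
  R_copper = (1/1.43 − 1/1.44)/(4πk) = 0.004856/(4π·391) = 9.884×10^-7 K/W
  R_cellular glass = (1/1.44 − 1/1.71)/(4πk) = 0.1096/(4π·0.0497) = 0.1756 K/W
  R_conv,out = 1/(4πr²h) = 1/(4π·1.71²·18.4) = 0.001479 K/W
ΣR = 9.114×10^-5 + 9.884×10^-7 + 0.1756 + 0.001479 = 0.1772 K/W
Q = ΔT/ΣR = (94 K − 294.7 K)/0.1772 = -1130 W
(Negative Q ⇒ heat flows inward; heat gain = 1130 W.)

Q = 1130 W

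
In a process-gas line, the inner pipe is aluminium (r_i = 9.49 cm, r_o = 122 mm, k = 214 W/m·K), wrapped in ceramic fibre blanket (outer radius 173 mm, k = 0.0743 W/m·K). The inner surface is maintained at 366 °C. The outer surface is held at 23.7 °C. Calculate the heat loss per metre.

Resistance network (inner→outer):
  R'_aluminium = ln(0.122/0.0949)/(2πk) = 0.2512/(2π·214) = 1.868×10^-4 m·K/W
  R'_ceramic fibre blanket = ln(0.173/0.122)/(2πk) = 0.3493/(2π·0.0743) = 0.7482 m·K/W
ΣR = 1.868×10^-4 + 0.7482 = 0.7484 m·K/W
Q' = ΔT/ΣR = (366 °C − 23.7 °C)/0.7484 = 457 W/m

Q' = 457 W/m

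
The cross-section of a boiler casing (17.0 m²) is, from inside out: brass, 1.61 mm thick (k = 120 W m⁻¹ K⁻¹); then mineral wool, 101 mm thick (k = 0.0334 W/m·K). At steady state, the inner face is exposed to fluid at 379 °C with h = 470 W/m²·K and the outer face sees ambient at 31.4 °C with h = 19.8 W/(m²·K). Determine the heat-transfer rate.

Q = 1920 W

Resistance network (inner→outer):
  R_conv,in = 1/(hA) = 1/(470·17.0) = 1.252×10^-4 K/W
  R_brass = L/(kA) = 0.00161/(120·17.0) = 7.892×10^-7 K/W
  R_mineral wool = L/(kA) = 0.101/(0.0334·17.0) = 0.1779 K/W
  R_conv,out = 1/(hA) = 1/(19.8·17.0) = 0.002971 K/W
ΣR = 1.252×10^-4 + 7.892×10^-7 + 0.1779 + 0.002971 = 0.1810 K/W
Q = ΔT/ΣR = (379 °C − 31.4 °C)/0.1810 = 1920 W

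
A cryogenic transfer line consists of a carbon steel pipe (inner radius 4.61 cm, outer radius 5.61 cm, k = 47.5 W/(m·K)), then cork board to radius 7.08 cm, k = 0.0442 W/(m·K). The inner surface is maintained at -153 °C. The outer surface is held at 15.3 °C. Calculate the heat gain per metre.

Q' = 201 W/m

Treat each layer as a resistance in series:
  R'_carbon steel = ln(0.0561/0.0461)/(2πk) = 0.1963/(2π·47.5) = 6.578×10^-4 m·K/W
  R'_cork board = ln(0.0708/0.0561)/(2πk) = 0.2327/(2π·0.0442) = 0.8380 m·K/W
ΣR = 6.578×10^-4 + 0.8380 = 0.8387 m·K/W
Q' = ΔT/ΣR = (-153 °C − 15.3 °C)/0.8387 = -201 W/m
(Negative Q' ⇒ heat flows inward; heat gain = 201 W/m.)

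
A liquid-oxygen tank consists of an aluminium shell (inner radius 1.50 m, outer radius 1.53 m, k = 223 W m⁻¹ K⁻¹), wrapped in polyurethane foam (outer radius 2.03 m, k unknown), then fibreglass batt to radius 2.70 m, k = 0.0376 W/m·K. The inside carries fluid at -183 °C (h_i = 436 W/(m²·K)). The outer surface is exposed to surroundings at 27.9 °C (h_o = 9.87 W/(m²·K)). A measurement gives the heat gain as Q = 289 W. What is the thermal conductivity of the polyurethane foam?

k = 0.0273 W/m·K

ΣR = ΔT/Q = |-183 − 27.9|/289 = 0.7298 K/W
Known resistances:
  R_conv,in = 1/(4πr²h) = 1/(4π·1.50²·436) = 8.112×10^-5 K/W
  R_aluminium = (1/1.50 − 1/1.53)/(4πk) = 0.01307/(4π·223) = 4.665×10^-6 K/W
  R_fibreglass batt = (1/2.03 − 1/2.70)/(4πk) = 0.1222/(4π·0.0376) = 0.2587 K/W
  R_conv,out = 1/(4πr²h) = 1/(4π·2.70²·9.87) = 0.001106 K/W
R_polyurethane foam = ΣR − ΣR_known = 0.7298 − 0.2599 = 0.4699 K/W
(1/r₁−1/r₂)/(4πk) = 0.4699 ⇒ k = 0.1610/(4π·0.4699) = 0.0273 W/m·K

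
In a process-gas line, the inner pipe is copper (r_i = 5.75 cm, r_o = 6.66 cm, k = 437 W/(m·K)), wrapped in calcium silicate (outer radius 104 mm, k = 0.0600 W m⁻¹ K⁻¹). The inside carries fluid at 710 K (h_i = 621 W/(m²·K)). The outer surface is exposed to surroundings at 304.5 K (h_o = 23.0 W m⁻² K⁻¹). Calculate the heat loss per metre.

Series thermal resistances, inner to outer:
  R'_conv,in = 1/(2πr h) = 1/(2π·0.0575·621) = 0.004457 m·K/W
  R'_copper = ln(0.0666/0.0575)/(2πk) = 0.1469/(2π·437) = 5.351×10^-5 m·K/W
  R'_calcium silicate = ln(0.104/0.0666)/(2πk) = 0.4457/(2π·0.0600) = 1.182 m·K/W
  R'_conv,out = 1/(2πr h) = 1/(2π·0.104·23.0) = 0.06654 m·K/W
ΣR = 0.004457 + 5.351×10^-5 + 1.182 + 0.06654 = 1.253 m·K/W
Q' = ΔT/ΣR = (710 K − 304.5 K)/1.253 = 324 W/m

Q' = 324 W/m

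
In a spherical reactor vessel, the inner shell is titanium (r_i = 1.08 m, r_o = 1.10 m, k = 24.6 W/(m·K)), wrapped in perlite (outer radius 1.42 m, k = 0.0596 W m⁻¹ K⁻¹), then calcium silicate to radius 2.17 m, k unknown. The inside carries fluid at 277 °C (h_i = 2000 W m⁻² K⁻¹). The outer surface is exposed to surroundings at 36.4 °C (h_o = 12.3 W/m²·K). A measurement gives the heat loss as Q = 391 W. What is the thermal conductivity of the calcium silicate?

ΣR = ΔT/Q = |277 − 36.4|/391 = 0.6153 K/W
Known resistances:
  R_conv,in = 1/(4πr²h) = 1/(4π·1.08²·2000) = 3.411×10^-5 K/W
  R_titanium = (1/1.08 − 1/1.10)/(4πk) = 0.01684/(4π·24.6) = 5.446×10^-5 K/W
  R_perlite = (1/1.10 − 1/1.42)/(4πk) = 0.2049/(4π·0.0596) = 0.2735 K/W
  R_conv,out = 1/(4πr²h) = 1/(4π·2.17²·12.3) = 0.001374 K/W
R_calcium silicate = ΣR − ΣR_known = 0.6153 − 0.2750 = 0.3403 K/W
(1/r₁−1/r₂)/(4πk) = 0.3403 ⇒ k = 0.2434/(4π·0.3403) = 0.0569 W/m·K

k = 0.0569 W/m·K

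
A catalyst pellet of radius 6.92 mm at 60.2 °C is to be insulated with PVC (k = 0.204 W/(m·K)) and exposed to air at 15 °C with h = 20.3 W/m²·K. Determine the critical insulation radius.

r_cr = 2.01 cm

For a sphere, r_cr = 2k_ins/h = 2·0.204/20.3 = 0.0201 m = 2.01 cm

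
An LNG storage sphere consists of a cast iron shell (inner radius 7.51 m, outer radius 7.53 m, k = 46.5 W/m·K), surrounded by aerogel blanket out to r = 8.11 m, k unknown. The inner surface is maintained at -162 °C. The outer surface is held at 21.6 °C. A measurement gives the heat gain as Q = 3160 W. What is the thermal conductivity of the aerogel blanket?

k = 0.0130 W/m·K

ΣR = ΔT/Q = |-162 − 21.6|/3160 = 0.05810 K/W
Known resistances:
  R_cast iron = (1/7.51 − 1/7.53)/(4πk) = 3.537×10^-4/(4π·46.5) = 6.052×10^-7 K/W
R_aerogel blanket = ΣR − ΣR_known = 0.05810 − 6.052×10^-7 = 0.05810 K/W
(1/r₁−1/r₂)/(4πk) = 0.05810 ⇒ k = 0.009498/(4π·0.05810) = 0.0130 W/m·K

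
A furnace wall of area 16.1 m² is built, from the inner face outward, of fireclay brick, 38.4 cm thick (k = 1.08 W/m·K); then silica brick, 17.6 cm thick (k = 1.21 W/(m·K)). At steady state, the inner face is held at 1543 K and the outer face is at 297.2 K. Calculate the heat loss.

Q = 40000 W

Series thermal resistances, inner to outer:
  R_fireclay brick = L/(kA) = 0.384/(1.08·16.1) = 0.02208 K/W
  R_silica brick = L/(kA) = 0.176/(1.21·16.1) = 0.009034 K/W
ΣR = 0.02208 + 0.009034 = 0.03111 K/W
Q = ΔT/ΣR = (1543 K − 297.2 K)/0.03111 = 40000 W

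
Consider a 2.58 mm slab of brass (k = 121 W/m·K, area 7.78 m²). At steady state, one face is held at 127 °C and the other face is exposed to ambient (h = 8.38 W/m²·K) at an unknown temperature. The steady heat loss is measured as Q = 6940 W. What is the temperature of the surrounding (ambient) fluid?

Series resistances:
  R_brass = L/(kA) = 0.00258/(121·7.78) = 2.741×10^-6 K/W
  R_conv,out = 1/(hA) = 1/(8.38·7.78) = 0.01534 K/W
ΣR = 0.01534 K/W
ΔT = Q·ΣR = 6940 × 0.01534 = 106.5 K
Heat flows outward, so T_out = T_in − ΔT = 127 − 106.5 = 20.5 °C

T_out = 20.5 °C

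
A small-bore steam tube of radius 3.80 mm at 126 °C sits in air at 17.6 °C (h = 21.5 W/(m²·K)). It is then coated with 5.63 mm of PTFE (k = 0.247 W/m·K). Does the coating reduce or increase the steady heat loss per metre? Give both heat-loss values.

Critical radius for a cylinder: r_cr = k/h = 0.0115 m = 1.15 cm.
Outer radius after coating: r₂ = 0.00380 + 0.00563 = 0.00943 m.
Since r₁ < r_cr and r₂ ≤ r_cr, the coating moves toward the maximum at r_cr — heat loss rises.
Bare: R = 1/(2πr₁h) = 1.948 m·K/W; Q = 108.4/1.948 = 55.6 W/m.
Coated: R = R_cond + R_conv = 1.371 m·K/W; Q = 108.4/1.371 = 79.1 W/m.

increases: 55.6 → 79.1 W/m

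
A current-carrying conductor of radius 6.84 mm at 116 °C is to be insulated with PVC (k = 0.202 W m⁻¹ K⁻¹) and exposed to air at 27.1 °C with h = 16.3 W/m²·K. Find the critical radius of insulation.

For a cylinder, r_cr = k_ins/h = 0.202/16.3 = 0.0124 m = 1.24 cm

r_cr = 1.24 cm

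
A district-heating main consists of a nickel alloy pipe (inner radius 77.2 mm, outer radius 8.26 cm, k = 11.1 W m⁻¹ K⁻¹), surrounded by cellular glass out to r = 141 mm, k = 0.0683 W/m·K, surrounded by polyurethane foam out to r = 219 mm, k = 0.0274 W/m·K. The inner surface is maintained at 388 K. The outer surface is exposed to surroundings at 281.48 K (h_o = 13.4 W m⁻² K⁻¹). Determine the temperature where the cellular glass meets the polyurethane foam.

T = 353.6 K

Treat each layer as a resistance in series:
  R'_nickel alloy = ln(0.0826/0.0772)/(2πk) = 0.06761/(2π·11.1) = 9.694×10^-4 m·K/W
  R'_cellular glass = ln(0.141/0.0826)/(2πk) = 0.5348/(2π·0.0683) = 1.246 m·K/W
  R'_polyurethane foam = ln(0.219/0.141)/(2πk) = 0.4403/(2π·0.0274) = 2.558 m·K/W
  R'_conv,out = 1/(2πr h) = 1/(2π·0.219·13.4) = 0.05423 m·K/W
ΣR = 9.694×10^-4 + 1.246 + 2.558 + 0.05423 = 3.859 m·K/W
Q' = ΔT/ΣR = (388 K − 281.48 K)/3.859 = 27.60 W/m
From the inner boundary to the cellular glass/polyurethane foam interface, ΣR_partial = 1.247 m·K/W.
T_interface = T_in − Q'·ΣR_partial = 388 K − (27.60)(1.247) = 353.6 K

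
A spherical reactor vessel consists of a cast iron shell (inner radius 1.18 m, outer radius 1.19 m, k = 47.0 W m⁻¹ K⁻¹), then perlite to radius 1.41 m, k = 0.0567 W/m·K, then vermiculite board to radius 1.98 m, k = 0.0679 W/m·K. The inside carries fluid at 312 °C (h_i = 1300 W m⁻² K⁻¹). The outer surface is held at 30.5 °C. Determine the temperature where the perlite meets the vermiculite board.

T = 190 °C

Treat each layer as a resistance in series:
  R_conv,in = 1/(4πr²h) = 1/(4π·1.18²·1300) = 4.396×10^-5 K/W
  R_cast iron = (1/1.18 − 1/1.19)/(4πk) = 0.007121/(4π·47.0) = 1.206×10^-5 K/W
  R_perlite = (1/1.19 − 1/1.41)/(4πk) = 0.1311/(4π·0.0567) = 0.1840 K/W
  R_vermiculite board = (1/1.41 − 1/1.98)/(4πk) = 0.2042/(4π·0.0679) = 0.2393 K/W
ΣR = 4.396×10^-5 + 1.206×10^-5 + 0.1840 + 0.2393 = 0.4234 K/W
Q = ΔT/ΣR = (312 °C − 30.5 °C)/0.4234 = 664.9 W
From the inner boundary to the perlite/vermiculite board interface, ΣR_partial = 0.1841 K/W.
T_interface = T_in − Q·ΣR_partial = 312 °C − (664.9)(0.1841) = 190 °C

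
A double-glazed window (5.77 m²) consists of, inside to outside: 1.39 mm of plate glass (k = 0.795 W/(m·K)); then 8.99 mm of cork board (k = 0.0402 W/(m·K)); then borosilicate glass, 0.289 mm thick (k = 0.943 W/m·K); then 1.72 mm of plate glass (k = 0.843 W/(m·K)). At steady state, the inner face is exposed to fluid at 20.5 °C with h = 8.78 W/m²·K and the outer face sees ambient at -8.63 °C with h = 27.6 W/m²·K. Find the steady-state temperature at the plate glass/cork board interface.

Resistance network (inner→outer):
  R_conv,in = 1/(hA) = 1/(8.78·5.77) = 0.01974 K/W
  R_plate glass = L/(kA) = 0.00139/(0.795·5.77) = 3.030×10^-4 K/W
  R_cork board = L/(kA) = 0.00899/(0.0402·5.77) = 0.03876 K/W
  R_borosilicate glass = L/(kA) = 2.89×10^-4/(0.943·5.77) = 5.311×10^-5 K/W
  R_plate glass = L/(kA) = 0.00172/(0.843·5.77) = 3.536×10^-4 K/W
  R_conv,out = 1/(hA) = 1/(27.6·5.77) = 0.006279 K/W
ΣR = 0.01974 + 3.030×10^-4 + 0.03876 + 5.311×10^-5 + 3.536×10^-4 + 0.006279 = 0.06549 K/W
Q = ΔT/ΣR = (20.5 °C − -8.63 °C)/0.06549 = 444.8 W
From the inner boundary to the plate glass/cork board interface, ΣR_partial = 0.02004 K/W.
T_interface = T_in − Q·ΣR_partial = 20.5 °C − (444.8)(0.02004) = 11.6 °C

T = 11.6 °C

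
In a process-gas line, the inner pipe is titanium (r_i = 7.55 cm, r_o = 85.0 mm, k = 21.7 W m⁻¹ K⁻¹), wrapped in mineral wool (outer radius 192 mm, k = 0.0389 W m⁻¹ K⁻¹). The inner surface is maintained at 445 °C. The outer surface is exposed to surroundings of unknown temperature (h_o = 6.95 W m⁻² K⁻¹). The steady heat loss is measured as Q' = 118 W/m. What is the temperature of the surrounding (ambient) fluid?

T_out = 37.4 °C

Sum the resistances:
  R'_titanium = ln(0.0850/0.0755)/(2πk) = 0.1185/(2π·21.7) = 8.693×10^-4 m·K/W
  R'_mineral wool = ln(0.192/0.0850)/(2πk) = 0.8148/(2π·0.0389) = 3.334 m·K/W
  R'_conv,out = 1/(2πr h) = 1/(2π·0.192·6.95) = 0.1193 m·K/W
ΣR = 3.454 m·K/W
ΔT = Q'·ΣR = 118 × 3.454 = 407.6 K
Heat flows outward, so T_out = T_in − ΔT = 445 − 407.6 = 37.4 °C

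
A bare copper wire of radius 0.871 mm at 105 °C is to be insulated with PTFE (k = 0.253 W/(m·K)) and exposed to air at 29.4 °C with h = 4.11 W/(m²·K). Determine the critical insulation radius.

r_cr = 6.16 cm

For a cylinder, r_cr = k_ins/h = 0.253/4.11 = 0.0616 m = 6.16 cm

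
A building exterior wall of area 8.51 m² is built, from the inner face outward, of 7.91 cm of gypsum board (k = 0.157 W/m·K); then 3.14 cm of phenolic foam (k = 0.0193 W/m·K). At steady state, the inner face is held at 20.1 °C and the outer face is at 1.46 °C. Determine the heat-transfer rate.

Series thermal resistances, inner to outer:
  R_gypsum board = L/(kA) = 0.0791/(0.157·8.51) = 0.05920 K/W
  R_phenolic foam = L/(kA) = 0.0314/(0.0193·8.51) = 0.1912 K/W
ΣR = 0.05920 + 0.1912 = 0.2504 K/W
Q = ΔT/ΣR = (20.1 °C − 1.46 °C)/0.2504 = 74.4 W

Q = 74.4 W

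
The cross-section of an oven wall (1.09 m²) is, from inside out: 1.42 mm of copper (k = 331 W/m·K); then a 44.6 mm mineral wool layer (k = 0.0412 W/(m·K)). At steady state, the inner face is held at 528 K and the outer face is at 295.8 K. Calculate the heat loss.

Treat each layer as a resistance in series:
  R_copper = L/(kA) = 0.00142/(331·1.09) = 3.936×10^-6 K/W
  R_mineral wool = L/(kA) = 0.0446/(0.0412·1.09) = 0.9931 K/W
ΣR = 3.936×10^-6 + 0.9931 = 0.9931 K/W
Q = ΔT/ΣR = (528 K − 295.8 K)/0.9931 = 234 W

Q = 234 W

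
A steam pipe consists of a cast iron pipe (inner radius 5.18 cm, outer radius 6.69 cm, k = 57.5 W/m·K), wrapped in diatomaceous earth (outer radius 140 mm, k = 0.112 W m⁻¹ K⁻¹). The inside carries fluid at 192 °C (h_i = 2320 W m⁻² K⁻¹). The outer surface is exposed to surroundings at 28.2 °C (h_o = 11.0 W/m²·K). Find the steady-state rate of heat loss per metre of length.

Resistance network (inner→outer):
  R'_conv,in = 1/(2πr h) = 1/(2π·0.0518·2320) = 0.001324 m·K/W
  R'_cast iron = ln(0.0669/0.0518)/(2πk) = 0.2558/(2π·57.5) = 7.081×10^-4 m·K/W
  R'_diatomaceous earth = ln(0.140/0.0669)/(2πk) = 0.7384/(2π·0.112) = 1.049 m·K/W
  R'_conv,out = 1/(2πr h) = 1/(2π·0.140·11.0) = 0.1033 m·K/W
ΣR = 0.001324 + 7.081×10^-4 + 1.049 + 0.1033 = 1.154 m·K/W
Q' = ΔT/ΣR = (192 °C − 28.2 °C)/1.154 = 142 W/m

Q' = 142 W/m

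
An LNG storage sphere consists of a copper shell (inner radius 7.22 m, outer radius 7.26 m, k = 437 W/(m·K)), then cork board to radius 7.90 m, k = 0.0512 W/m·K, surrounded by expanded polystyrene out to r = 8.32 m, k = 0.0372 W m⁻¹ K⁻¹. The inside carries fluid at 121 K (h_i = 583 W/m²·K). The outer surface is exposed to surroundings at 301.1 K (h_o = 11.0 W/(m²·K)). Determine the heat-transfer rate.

Treat each layer as a resistance in series:
  R_conv,in = 1/(4πr²h) = 1/(4π·7.22²·583) = 2.618×10^-6 K/W
  R_copper = (1/7.22 − 1/7.26)/(4πk) = 7.631×10^-4/(4π·437) = 1.390×10^-7 K/W
  R_cork board = (1/7.26 − 1/7.90)/(4πk) = 0.01116/(4π·0.0512) = 0.01734 K/W
  R_expanded polystyrene = (1/7.90 − 1/8.32)/(4πk) = 0.006390/(4π·0.0372) = 0.01367 K/W
  R_conv,out = 1/(4πr²h) = 1/(4π·8.32²·11.0) = 1.045×10^-4 K/W
ΣR = 2.618×10^-6 + 1.390×10^-7 + 0.01734 + 0.01367 + 1.045×10^-4 = 0.03112 K/W
Q = ΔT/ΣR = (121 K − 301.1 K)/0.03112 = -5790 W
(Negative Q ⇒ heat flows inward; heat gain = 5790 W.)

Q = 5790 W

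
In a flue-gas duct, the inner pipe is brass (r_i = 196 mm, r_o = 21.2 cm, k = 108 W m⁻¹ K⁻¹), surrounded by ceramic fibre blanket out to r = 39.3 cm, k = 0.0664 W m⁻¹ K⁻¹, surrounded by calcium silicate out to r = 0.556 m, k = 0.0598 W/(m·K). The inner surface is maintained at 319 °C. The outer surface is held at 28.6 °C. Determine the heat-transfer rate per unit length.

Series thermal resistances, inner to outer:
  R'_brass = ln(0.212/0.196)/(2πk) = 0.07847/(2π·108) = 1.156×10^-4 m·K/W
  R'_ceramic fibre blanket = ln(0.393/0.212)/(2πk) = 0.6172/(2π·0.0664) = 1.479 m·K/W
  R'_calcium silicate = ln(0.556/0.393)/(2πk) = 0.3470/(2π·0.0598) = 0.9234 m·K/W
ΣR = 1.156×10^-4 + 1.479 + 0.9234 = 2.403 m·K/W
Q' = ΔT/ΣR = (319 °C − 28.6 °C)/2.403 = 121 W/m

Q' = 121 W/m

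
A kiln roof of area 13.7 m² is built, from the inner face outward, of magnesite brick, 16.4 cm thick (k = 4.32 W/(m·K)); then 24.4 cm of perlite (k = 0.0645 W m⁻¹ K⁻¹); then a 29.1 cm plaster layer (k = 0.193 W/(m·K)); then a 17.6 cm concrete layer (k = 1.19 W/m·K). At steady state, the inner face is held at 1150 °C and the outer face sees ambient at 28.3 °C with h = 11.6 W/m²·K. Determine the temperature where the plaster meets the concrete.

T = 76 °C

Series thermal resistances, inner to outer:
  R_magnesite brick = L/(kA) = 0.164/(4.32·13.7) = 0.002771 K/W
  R_perlite = L/(kA) = 0.244/(0.0645·13.7) = 0.2761 K/W
  R_plaster = L/(kA) = 0.291/(0.193·13.7) = 0.1101 K/W
  R_concrete = L/(kA) = 0.176/(1.19·13.7) = 0.01080 K/W
  R_conv,out = 1/(hA) = 1/(11.6·13.7) = 0.006292 K/W
ΣR = 0.002771 + 0.2761 + 0.1101 + 0.01080 + 0.006292 = 0.4061 K/W
Q = ΔT/ΣR = (1150 °C − 28.3 °C)/0.4061 = 2762 W
From the inner boundary to the plaster/concrete interface, ΣR_partial = 0.3890 K/W.
T_interface = T_in − Q·ΣR_partial = 1150 °C − (2762)(0.3890) = 76 °C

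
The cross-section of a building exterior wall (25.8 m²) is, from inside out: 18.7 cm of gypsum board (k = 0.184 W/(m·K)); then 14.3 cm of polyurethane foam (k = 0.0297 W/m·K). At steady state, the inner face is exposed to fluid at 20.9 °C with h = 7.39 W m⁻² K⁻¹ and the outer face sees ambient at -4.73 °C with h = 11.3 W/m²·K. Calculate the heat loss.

Treat each layer as a resistance in series:
  R_conv,in = 1/(hA) = 1/(7.39·25.8) = 0.005245 K/W
  R_gypsum board = L/(kA) = 0.187/(0.184·25.8) = 0.03939 K/W
  R_polyurethane foam = L/(kA) = 0.143/(0.0297·25.8) = 0.1866 K/W
  R_conv,out = 1/(hA) = 1/(11.3·25.8) = 0.003430 K/W
ΣR = 0.005245 + 0.03939 + 0.1866 + 0.003430 = 0.2347 K/W
Q = ΔT/ΣR = (20.9 °C − -4.73 °C)/0.2347 = 109 W

Q = 109 W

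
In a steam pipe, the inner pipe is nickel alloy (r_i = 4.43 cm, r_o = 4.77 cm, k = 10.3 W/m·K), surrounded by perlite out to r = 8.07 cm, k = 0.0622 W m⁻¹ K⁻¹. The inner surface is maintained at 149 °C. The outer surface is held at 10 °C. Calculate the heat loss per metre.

Series thermal resistances, inner to outer:
  R'_nickel alloy = ln(0.0477/0.0443)/(2πk) = 0.07395/(2π·10.3) = 0.001143 m·K/W
  R'_perlite = ln(0.0807/0.0477)/(2πk) = 0.5258/(2π·0.0622) = 1.345 m·K/W
ΣR = 0.001143 + 1.345 = 1.346 m·K/W
Q' = ΔT/ΣR = (149 °C − 10 °C)/1.346 = 103 W/m

Q' = 103 W/m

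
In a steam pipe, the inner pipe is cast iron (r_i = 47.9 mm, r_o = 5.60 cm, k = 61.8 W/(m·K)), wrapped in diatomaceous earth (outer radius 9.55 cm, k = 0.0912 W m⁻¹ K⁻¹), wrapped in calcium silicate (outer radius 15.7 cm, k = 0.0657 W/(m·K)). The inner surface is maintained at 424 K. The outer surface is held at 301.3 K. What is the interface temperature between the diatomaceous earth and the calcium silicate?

T = 370.5 K

Treat each layer as a resistance in series:
  R'_cast iron = ln(0.0560/0.0479)/(2πk) = 0.1562/(2π·61.8) = 4.024×10^-4 m·K/W
  R'_diatomaceous earth = ln(0.0955/0.0560)/(2πk) = 0.5338/(2π·0.0912) = 0.9315 m·K/W
  R'_calcium silicate = ln(0.157/0.0955)/(2πk) = 0.4971/(2π·0.0657) = 1.204 m·K/W
ΣR = 4.024×10^-4 + 0.9315 + 1.204 = 2.136 m·K/W
Q' = ΔT/ΣR = (424 K − 301.3 K)/2.136 = 57.44 W/m
From the inner boundary to the diatomaceous earth/calcium silicate interface, ΣR_partial = 0.9319 m·K/W.
T_interface = T_in − Q'·ΣR_partial = 424 K − (57.44)(0.9319) = 370.5 K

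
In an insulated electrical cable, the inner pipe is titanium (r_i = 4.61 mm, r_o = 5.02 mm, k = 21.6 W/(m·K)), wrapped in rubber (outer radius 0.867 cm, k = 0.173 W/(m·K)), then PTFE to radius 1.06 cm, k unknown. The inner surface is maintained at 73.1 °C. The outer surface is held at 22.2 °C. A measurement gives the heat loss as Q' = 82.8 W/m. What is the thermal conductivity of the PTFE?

ΣR = ΔT/Q' = |73.1 − 22.2|/82.8 = 0.6147 m·K/W
Known resistances:
  R'_titanium = ln(0.00502/0.00461)/(2πk) = 0.08520/(2π·21.6) = 6.278×10^-4 m·K/W
  R'_rubber = ln(0.00867/0.00502)/(2πk) = 0.5464/(2π·0.173) = 0.5027 m·K/W
R_PTFE = ΣR − ΣR_known = 0.6147 − 0.5033 = 0.1114 m·K/W
ln(r₂/r₁)/(2πk) = 0.1114 ⇒ k = 0.2010/(2π·0.1114) = 0.287 W/m·K

k = 0.287 W/m·K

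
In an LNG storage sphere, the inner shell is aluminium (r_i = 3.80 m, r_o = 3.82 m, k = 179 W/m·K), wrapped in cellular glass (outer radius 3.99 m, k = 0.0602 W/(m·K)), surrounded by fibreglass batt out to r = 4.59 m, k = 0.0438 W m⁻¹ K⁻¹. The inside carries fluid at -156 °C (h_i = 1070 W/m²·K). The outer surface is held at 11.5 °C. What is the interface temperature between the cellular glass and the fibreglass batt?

T = -123 °C

Treat each layer as a resistance in series:
  R_conv,in = 1/(4πr²h) = 1/(4π·3.80²·1070) = 5.150×10^-6 K/W
  R_aluminium = (1/3.80 − 1/3.82)/(4πk) = 0.001378/(4π·179) = 6.125×10^-7 K/W
  R_cellular glass = (1/3.82 − 1/3.99)/(4πk) = 0.01115/(4π·0.0602) = 0.01474 K/W
  R_fibreglass batt = (1/3.99 − 1/4.59)/(4πk) = 0.03276/(4π·0.0438) = 0.05952 K/W
ΣR = 5.150×10^-6 + 6.125×10^-7 + 0.01474 + 0.05952 = 0.07427 K/W
Q = ΔT/ΣR = (-156 °C − 11.5 °C)/0.07427 = -2255 W
From the inner boundary to the cellular glass/fibreglass batt interface, ΣR_partial = 0.01475 K/W.
T_interface = T_in − Q·ΣR_partial = -156 °C − (-2255)(0.01475) = -123 °C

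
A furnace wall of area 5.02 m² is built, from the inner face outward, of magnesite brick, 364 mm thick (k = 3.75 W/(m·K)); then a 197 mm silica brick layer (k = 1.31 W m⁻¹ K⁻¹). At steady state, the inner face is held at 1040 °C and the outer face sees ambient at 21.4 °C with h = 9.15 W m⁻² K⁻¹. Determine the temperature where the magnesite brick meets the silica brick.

Treat each layer as a resistance in series:
  R_magnesite brick = L/(kA) = 0.364/(3.75·5.02) = 0.01934 K/W
  R_silica brick = L/(kA) = 0.197/(1.31·5.02) = 0.02996 K/W
  R_conv,out = 1/(hA) = 1/(9.15·5.02) = 0.02177 K/W
ΣR = 0.01934 + 0.02996 + 0.02177 = 0.07107 K/W
Q = ΔT/ΣR = (1040 °C − 21.4 °C)/0.07107 = 14330 W
From the inner boundary to the magnesite brick/silica brick interface, ΣR_partial = 0.01934 K/W.
T_interface = T_in − Q·ΣR_partial = 1040 °C − (14330)(0.01934) = 763 °C

T = 763 °C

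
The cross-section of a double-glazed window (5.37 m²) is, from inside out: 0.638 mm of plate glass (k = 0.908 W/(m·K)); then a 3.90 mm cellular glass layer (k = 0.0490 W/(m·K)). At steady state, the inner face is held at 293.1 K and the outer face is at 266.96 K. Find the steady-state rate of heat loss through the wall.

Q = 1750 W

Series thermal resistances, inner to outer:
  R_plate glass = L/(kA) = 6.38×10^-4/(0.908·5.37) = 1.308×10^-4 K/W
  R_cellular glass = L/(kA) = 0.00390/(0.0490·5.37) = 0.01482 K/W
ΣR = 1.308×10^-4 + 0.01482 = 0.01495 K/W
Q = ΔT/ΣR = (293.1 K − 266.96 K)/0.01495 = 1750 W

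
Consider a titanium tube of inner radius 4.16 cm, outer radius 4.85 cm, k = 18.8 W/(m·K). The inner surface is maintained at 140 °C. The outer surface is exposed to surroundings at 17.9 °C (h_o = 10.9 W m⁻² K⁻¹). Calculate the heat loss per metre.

Treat each layer as a resistance in series:
  R'_titanium = ln(0.0485/0.0416)/(2πk) = 0.1535/(2π·18.8) = 0.001299 m·K/W
  R'_conv,out = 1/(2πr h) = 1/(2π·0.0485·10.9) = 0.3011 m·K/W
ΣR = 0.001299 + 0.3011 = 0.3024 m·K/W
Q' = ΔT/ΣR = (140 °C − 17.9 °C)/0.3024 = 404 W/m

Q' = 404 W/m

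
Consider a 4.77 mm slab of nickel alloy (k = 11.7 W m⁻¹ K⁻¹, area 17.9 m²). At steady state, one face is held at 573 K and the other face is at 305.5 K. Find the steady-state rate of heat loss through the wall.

Q = kA·ΔT/L = 11.7 × 17.9 × |573 K − 305.5 K| / 0.00477 = 1.17×10^7 W

Q = 1.17×10^7 W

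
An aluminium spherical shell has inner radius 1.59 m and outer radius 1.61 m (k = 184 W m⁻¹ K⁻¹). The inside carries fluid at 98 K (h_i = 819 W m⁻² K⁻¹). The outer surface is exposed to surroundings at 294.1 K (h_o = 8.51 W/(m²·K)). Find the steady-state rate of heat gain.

Treat each layer as a resistance in series:
  R_conv,in = 1/(4πr²h) = 1/(4π·1.59²·819) = 3.843×10^-5 K/W
  R_aluminium = (1/1.59 − 1/1.61)/(4πk) = 0.007813/(4π·184) = 3.379×10^-6 K/W
  R_conv,out = 1/(4πr²h) = 1/(4π·1.61²·8.51) = 0.003608 K/W
ΣR = 3.843×10^-5 + 3.379×10^-6 + 0.003608 = 0.003650 K/W
Q = ΔT/ΣR = (98 K − 294.1 K)/0.003650 = -53700 W
(Negative Q ⇒ heat flows inward; heat gain = 53700 W.)

Q = 53.7 kW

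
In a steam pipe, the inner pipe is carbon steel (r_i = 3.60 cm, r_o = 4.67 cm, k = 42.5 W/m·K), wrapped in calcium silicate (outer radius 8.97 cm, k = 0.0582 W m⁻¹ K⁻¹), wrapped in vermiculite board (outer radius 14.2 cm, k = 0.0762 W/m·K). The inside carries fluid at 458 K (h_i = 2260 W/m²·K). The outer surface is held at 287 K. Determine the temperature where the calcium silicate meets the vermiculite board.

T = 346.7 K

Series thermal resistances, inner to outer:
  R'_conv,in = 1/(2πr h) = 1/(2π·0.0360·2260) = 0.001956 m·K/W
  R'_carbon steel = ln(0.0467/0.0360)/(2πk) = 0.2602/(2π·42.5) = 9.745×10^-4 m·K/W
  R'_calcium silicate = ln(0.0897/0.0467)/(2πk) = 0.6527/(2π·0.0582) = 1.785 m·K/W
  R'_vermiculite board = ln(0.142/0.0897)/(2πk) = 0.4594/(2π·0.0762) = 0.9594 m·K/W
ΣR = 0.001956 + 9.745×10^-4 + 1.785 + 0.9594 = 2.747 m·K/W
Q' = ΔT/ΣR = (458 K − 287 K)/2.747 = 62.25 W/m
From the inner boundary to the calcium silicate/vermiculite board interface, ΣR_partial = 1.788 m·K/W.
T_interface = T_in − Q'·ΣR_partial = 458 K − (62.25)(1.788) = 346.7 K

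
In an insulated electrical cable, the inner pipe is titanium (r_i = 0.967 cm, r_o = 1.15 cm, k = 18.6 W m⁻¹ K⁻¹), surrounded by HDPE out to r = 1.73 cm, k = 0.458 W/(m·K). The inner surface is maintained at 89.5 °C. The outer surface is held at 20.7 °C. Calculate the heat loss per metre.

Resistance network (inner→outer):
  R'_titanium = ln(0.0115/0.00967)/(2πk) = 0.1733/(2π·18.6) = 0.001483 m·K/W
  R'_HDPE = ln(0.0173/0.0115)/(2πk) = 0.4084/(2π·0.458) = 0.1419 m·K/W
ΣR = 0.001483 + 0.1419 = 0.1434 m·K/W
Q' = ΔT/ΣR = (89.5 °C − 20.7 °C)/0.1434 = 480 W/m

Q' = 480 W/m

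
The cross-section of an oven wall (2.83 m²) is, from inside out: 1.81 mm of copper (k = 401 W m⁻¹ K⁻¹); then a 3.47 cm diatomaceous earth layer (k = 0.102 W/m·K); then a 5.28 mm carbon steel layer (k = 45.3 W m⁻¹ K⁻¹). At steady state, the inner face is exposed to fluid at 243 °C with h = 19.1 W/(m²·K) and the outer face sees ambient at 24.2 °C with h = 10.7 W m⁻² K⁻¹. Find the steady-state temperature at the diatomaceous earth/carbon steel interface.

Treat each layer as a resistance in series:
  R_conv,in = 1/(hA) = 1/(19.1·2.83) = 0.01850 K/W
  R_copper = L/(kA) = 0.00181/(401·2.83) = 1.595×10^-6 K/W
  R_diatomaceous earth = L/(kA) = 0.0347/(0.102·2.83) = 0.1202 K/W
  R_carbon steel = L/(kA) = 0.00528/(45.3·2.83) = 4.119×10^-5 K/W
  R_conv,out = 1/(hA) = 1/(10.7·2.83) = 0.03302 K/W
ΣR = 0.01850 + 1.595×10^-6 + 0.1202 + 4.119×10^-5 + 0.03302 = 0.1718 K/W
Q = ΔT/ΣR = (243 °C − 24.2 °C)/0.1718 = 1274 W
From the inner boundary to the diatomaceous earth/carbon steel interface, ΣR_partial = 0.1387 K/W.
T_interface = T_in − Q·ΣR_partial = 243 °C − (1274)(0.1387) = 66.3 °C

T = 66.3 °C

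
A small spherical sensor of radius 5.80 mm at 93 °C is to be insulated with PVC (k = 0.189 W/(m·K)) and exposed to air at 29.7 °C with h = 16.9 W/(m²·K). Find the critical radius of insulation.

For a sphere, r_cr = 2k_ins/h = 2·0.189/16.9 = 0.0224 m = 2.24 cm

r_cr = 2.24 cm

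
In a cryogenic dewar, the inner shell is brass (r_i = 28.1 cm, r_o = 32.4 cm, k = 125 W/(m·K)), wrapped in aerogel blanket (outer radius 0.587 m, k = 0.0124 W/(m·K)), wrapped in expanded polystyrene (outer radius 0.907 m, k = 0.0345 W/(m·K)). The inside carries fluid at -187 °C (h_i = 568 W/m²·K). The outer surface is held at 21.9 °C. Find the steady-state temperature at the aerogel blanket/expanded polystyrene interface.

Treat each layer as a resistance in series:
  R_conv,in = 1/(4πr²h) = 1/(4π·0.281²·568) = 0.001774 K/W
  R_brass = (1/0.281 − 1/0.324)/(4πk) = 0.4723/(4π·125) = 3.007×10^-4 K/W
  R_aerogel blanket = (1/0.324 − 1/0.587)/(4πk) = 1.383/(4π·0.0124) = 8.874 K/W
  R_expanded polystyrene = (1/0.587 − 1/0.907)/(4πk) = 0.6010/(4π·0.0345) = 1.386 K/W
ΣR = 0.001774 + 3.007×10^-4 + 8.874 + 1.386 = 10.26 K/W
Q = ΔT/ΣR = (-187 °C − 21.9 °C)/10.26 = -20.36 W
From the inner boundary to the aerogel blanket/expanded polystyrene interface, ΣR_partial = 8.876 K/W.
T_interface = T_in − Q·ΣR_partial = -187 °C − (-20.36)(8.876) = -6.3 °C

T = -6.3 °C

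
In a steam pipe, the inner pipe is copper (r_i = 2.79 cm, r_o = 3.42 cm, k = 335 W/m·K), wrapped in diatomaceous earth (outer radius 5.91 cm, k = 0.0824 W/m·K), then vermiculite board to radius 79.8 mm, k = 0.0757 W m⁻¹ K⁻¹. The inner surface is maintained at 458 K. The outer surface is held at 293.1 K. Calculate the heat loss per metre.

Q' = 97.7 W/m

Treat each layer as a resistance in series:
  R'_copper = ln(0.0342/0.0279)/(2πk) = 0.2036/(2π·335) = 9.673×10^-5 m·K/W
  R'_diatomaceous earth = ln(0.0591/0.0342)/(2πk) = 0.5470/(2π·0.0824) = 1.057 m·K/W
  R'_vermiculite board = ln(0.0798/0.0591)/(2πk) = 0.3003/(2π·0.0757) = 0.6313 m·K/W
ΣR = 9.673×10^-5 + 1.057 + 0.6313 = 1.688 m·K/W
Q' = ΔT/ΣR = (458 K − 293.1 K)/1.688 = 97.7 W/m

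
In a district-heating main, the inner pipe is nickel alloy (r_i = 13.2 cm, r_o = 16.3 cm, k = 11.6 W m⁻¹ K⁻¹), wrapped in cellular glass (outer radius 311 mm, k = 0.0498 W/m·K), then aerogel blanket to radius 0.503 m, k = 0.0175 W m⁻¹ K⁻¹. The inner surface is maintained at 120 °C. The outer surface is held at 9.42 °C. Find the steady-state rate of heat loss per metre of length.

Q' = 17.2 W/m

Treat each layer as a resistance in series:
  R'_nickel alloy = ln(0.163/0.132)/(2πk) = 0.2109/(2π·11.6) = 0.002894 m·K/W
  R'_cellular glass = ln(0.311/0.163)/(2πk) = 0.6460/(2π·0.0498) = 2.065 m·K/W
  R'_aerogel blanket = ln(0.503/0.311)/(2πk) = 0.4808/(2π·0.0175) = 4.373 m·K/W
ΣR = 0.002894 + 2.065 + 4.373 = 6.441 m·K/W
Q' = ΔT/ΣR = (120 °C − 9.42 °C)/6.441 = 17.2 W/m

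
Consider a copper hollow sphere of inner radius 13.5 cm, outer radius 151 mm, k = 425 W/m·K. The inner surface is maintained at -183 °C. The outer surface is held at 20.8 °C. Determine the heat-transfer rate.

Q = 4πk·ΔT/(1/r₁ − 1/r₂) = 4π × 425 × 203.8 / (1/0.135 − 1/0.151) = 1.39×10^6 W

Q = 1390 kW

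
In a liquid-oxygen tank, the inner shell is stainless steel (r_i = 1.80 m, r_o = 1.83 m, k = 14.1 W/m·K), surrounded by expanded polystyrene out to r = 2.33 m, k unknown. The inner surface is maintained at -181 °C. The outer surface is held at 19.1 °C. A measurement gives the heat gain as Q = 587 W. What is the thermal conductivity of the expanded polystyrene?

k = 0.0274 W/m·K

ΣR = ΔT/Q = |-181 − 19.1|/587 = 0.3409 K/W
Known resistances:
  R_stainless steel = (1/1.80 − 1/1.83)/(4πk) = 0.009107/(4π·14.1) = 5.140×10^-5 K/W
R_expanded polystyrene = ΣR − ΣR_known = 0.3409 − 5.140×10^-5 = 0.3408 K/W
(1/r₁−1/r₂)/(4πk) = 0.3408 ⇒ k = 0.1173/(4π·0.3408) = 0.0274 W/m·K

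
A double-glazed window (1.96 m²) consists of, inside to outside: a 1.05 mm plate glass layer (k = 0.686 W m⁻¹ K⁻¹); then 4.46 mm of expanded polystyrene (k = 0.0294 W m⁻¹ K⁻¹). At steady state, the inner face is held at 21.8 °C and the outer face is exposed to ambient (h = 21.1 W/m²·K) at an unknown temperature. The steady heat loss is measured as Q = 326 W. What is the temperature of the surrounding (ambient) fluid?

Series resistances:
  R_plate glass = L/(kA) = 0.00105/(0.686·1.96) = 7.809×10^-4 K/W
  R_expanded polystyrene = L/(kA) = 0.00446/(0.0294·1.96) = 0.07740 K/W
  R_conv,out = 1/(hA) = 1/(21.1·1.96) = 0.02418 K/W
ΣR = 0.1024 K/W
ΔT = Q·ΣR = 326 × 0.1024 = 33.38 K
Heat flows outward, so T_out = T_in − ΔT = 21.8 − 33.38 = -11.6 °C

T_out = -11.6 °C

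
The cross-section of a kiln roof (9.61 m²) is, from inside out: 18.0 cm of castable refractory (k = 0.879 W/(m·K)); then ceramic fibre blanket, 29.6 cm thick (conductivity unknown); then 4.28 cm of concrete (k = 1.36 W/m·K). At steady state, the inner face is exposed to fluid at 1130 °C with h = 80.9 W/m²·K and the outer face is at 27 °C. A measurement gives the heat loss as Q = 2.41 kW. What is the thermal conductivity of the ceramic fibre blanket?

ΣR = ΔT/Q = |1130 − 27|/2410 = 0.4577 K/W
Known resistances:
  R_conv,in = 1/(hA) = 1/(80.9·9.61) = 0.001286 K/W
  R_castable refractory = L/(kA) = 0.180/(0.879·9.61) = 0.02131 K/W
  R_concrete = L/(kA) = 0.0428/(1.36·9.61) = 0.003275 K/W
R_ceramic fibre blanket = ΣR − ΣR_known = 0.4577 − 0.02587 = 0.4318 K/W
L/(kA) = 0.4318 ⇒ k = 0.296/(0.4318·9.61) = 0.0713 W/m·K

k = 0.0713 W/m·K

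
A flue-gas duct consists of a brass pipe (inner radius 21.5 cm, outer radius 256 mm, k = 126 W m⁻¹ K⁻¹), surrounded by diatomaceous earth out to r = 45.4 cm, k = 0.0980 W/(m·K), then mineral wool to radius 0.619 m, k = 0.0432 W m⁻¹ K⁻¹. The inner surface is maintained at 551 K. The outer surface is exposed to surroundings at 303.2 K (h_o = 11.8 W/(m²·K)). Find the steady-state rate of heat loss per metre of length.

Q' = 118 W/m

Treat each layer as a resistance in series:
  R'_brass = ln(0.256/0.215)/(2πk) = 0.1745/(2π·126) = 2.205×10^-4 m·K/W
  R'_diatomaceous earth = ln(0.454/0.256)/(2πk) = 0.5729/(2π·0.0980) = 0.9304 m·K/W
  R'_mineral wool = ln(0.619/0.454)/(2πk) = 0.3100/(2π·0.0432) = 1.142 m·K/W
  R'_conv,out = 1/(2πr h) = 1/(2π·0.619·11.8) = 0.02179 m·K/W
ΣR = 2.205×10^-4 + 0.9304 + 1.142 + 0.02179 = 2.094 m·K/W
Q' = ΔT/ΣR = (551 K − 303.2 K)/2.094 = 118 W/m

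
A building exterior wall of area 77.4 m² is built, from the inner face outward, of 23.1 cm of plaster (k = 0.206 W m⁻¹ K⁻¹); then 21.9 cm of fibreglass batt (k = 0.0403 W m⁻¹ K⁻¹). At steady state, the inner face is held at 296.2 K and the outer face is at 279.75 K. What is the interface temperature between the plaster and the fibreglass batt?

T = 293.4 K

Treat each layer as a resistance in series:
  R_plaster = L/(kA) = 0.231/(0.206·77.4) = 0.01449 K/W
  R_fibreglass batt = L/(kA) = 0.219/(0.0403·77.4) = 0.07021 K/W
ΣR = 0.01449 + 0.07021 = 0.08470 K/W
Q = ΔT/ΣR = (296.2 K − 279.75 K)/0.08470 = 194.2 W
From the inner boundary to the plaster/fibreglass batt interface, ΣR_partial = 0.01449 K/W.
T_interface = T_in − Q·ΣR_partial = 296.2 K − (194.2)(0.01449) = 293.4 K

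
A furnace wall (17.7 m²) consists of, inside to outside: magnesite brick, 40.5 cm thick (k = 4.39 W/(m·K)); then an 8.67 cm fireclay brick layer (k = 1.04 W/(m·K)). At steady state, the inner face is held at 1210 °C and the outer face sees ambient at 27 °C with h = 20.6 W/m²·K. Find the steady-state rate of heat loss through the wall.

Q = 93.4 kW

Resistance network (inner→outer):
  R_magnesite brick = L/(kA) = 0.405/(4.39·17.7) = 0.005212 K/W
  R_fireclay brick = L/(kA) = 0.0867/(1.04·17.7) = 0.004710 K/W
  R_conv,out = 1/(hA) = 1/(20.6·17.7) = 0.002743 K/W
ΣR = 0.005212 + 0.004710 + 0.002743 = 0.01266 K/W
Q = ΔT/ΣR = (1210 °C − 27 °C)/0.01266 = 93400 W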